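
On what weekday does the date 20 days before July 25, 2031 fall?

Saturday

Jul 25, 2031 is a Friday.
20 mod 7 = 6, so 20 days before a Friday is Friday − 6 = Saturday.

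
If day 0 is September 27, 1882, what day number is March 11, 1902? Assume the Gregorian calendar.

7104

Sep 27, 1882 → Sep 27, 1883: 365 days.
Sep 27, 1883 → Sep 27, 1884: 366 days (Feb 29, 1884 is in that span).
Sep 27, 1884 → Sep 27, 1885: 365 days.
Sep 27, 1885 → Sep 27, 1886: 365 days.
Sep 27, 1886 → Sep 27, 1887: 365 days.
Sep 27, 1887 → Sep 27, 1888: 366 days (Feb 29, 1888 is in that span).
Sep 27, 1888 → Sep 27, 1889: 365 days.
Sep 27, 1889 → Sep 27, 1890: 365 days.
Sep 27, 1890 → Sep 27, 1891: 365 days.
Sep 27, 1891 → Sep 27, 1892: 366 days (Feb 29, 1892 is in that span).
Sep 27, 1892 → Sep 27, 1893: 365 days.
Sep 27, 1893 → Sep 27, 1894: 365 days.
Sep 27, 1894 → Sep 27, 1895: 365 days.
Sep 27, 1895 → Sep 27, 1896: 366 days (Feb 29, 1896 is in that span).
Sep 27, 1896 → Sep 27, 1897: 365 days.
Sep 27, 1897 → Sep 27, 1898: 365 days.
Sep 27, 1898 → Sep 27, 1899: 365 days.
Sep 27, 1899 → Sep 27, 1900: 365 days.
Sep 27, 1900 → Sep 27, 1901: 365 days.
Sep 27, 1901 → Oct 27, 1901: 30 days (September has 30).
Oct 27, 1901 → Nov 27, 1901: 31 days (October has 31).
Nov 27, 1901 → Dec 27, 1901: 30 days (November has 30).
Dec 27, 1901 → Jan 27, 1902: 31 days (December has 31).
Jan 27, 1902 → Feb 27, 1902: 31 days (January has 31).
Feb 27, 1902 → Mar 11, 1902: 12 days.
Total: 7104 days.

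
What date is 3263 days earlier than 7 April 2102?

April 30, 2093

−365 (one year) → Apr 7, 2101 (2898 left).
−365 (one year) → Apr 7, 2100 (2533 left).
−365 (one year) → Apr 7, 2099 (2168 left).
−365 (one year) → Apr 7, 2098 (1803 left).
−365 (one year) → Apr 7, 2097 (1438 left).
−365 (one year) → Apr 7, 2096 (1073 left).
−366 (one year; includes Feb 29, 2096) → Apr 7, 2095 (707 left).
−365 (one year) → Apr 7, 2094 (342 left).
−7 → Mar 31, 2094 (end of Mar, 31 days; 335 left).
−31 → Feb 28, 2094 (end of Feb, 28 days; 304 left).
−28 → Jan 31, 2094 (end of Jan, 31 days; 276 left).
−31 → Dec 31, 2093 (end of Dec, 31 days; 245 left).
−31 → Nov 30, 2093 (end of Nov, 30 days; 214 left).
−30 → Oct 31, 2093 (end of Oct, 31 days; 184 left).
−31 → Sep 30, 2093 (end of Sep, 30 days; 153 left).
−30 → Aug 31, 2093 (end of Aug, 31 days; 123 left).
−31 → Jul 31, 2093 (end of Jul, 31 days; 92 left).
−31 → Jun 30, 2093 (end of Jun, 30 days; 61 left).
−30 → May 31, 2093 (end of May, 31 days; 31 left).
−31 → Apr 30, 2093 (end of Apr, 30 days; 0 left).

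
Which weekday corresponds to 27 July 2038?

Doomsday rule: the anchor day for the 2000s is Tuesday. For year 38: 38÷12 = 3 r 2, and 2÷4 = 0, so 3+2+0 = 5.
Tuesday + 5 ≡ Sunday — that's 2038's doomsday.
In July the doomsday date is Jul 11.
Jul 27 is 16 days after Jul 11; 16 mod 7 = 2, so Sunday + 2 = Tuesday.

Tuesday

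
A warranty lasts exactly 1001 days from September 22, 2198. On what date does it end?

June 20, 2201

+365 (one year) → Sep 22, 2199 (636 left).
+365 (one year) → Sep 22, 2200 (271 left).
Sep has 30 days: +9 → Oct 1, 2200 (262 left).
Oct has 31 days: +31 → Nov 1, 2200 (231 left).
Nov has 30 days: +30 → Dec 1, 2200 (201 left).
Dec has 31 days: +31 → Jan 1, 2201 (170 left).
Jan has 31 days: +31 → Feb 1, 2201 (139 left).
Feb has 28 days: +28 → Mar 1, 2201 (111 left).
Mar has 31 days: +31 → Apr 1, 2201 (80 left).
Apr has 30 days: +30 → May 1, 2201 (50 left).
May has 31 days: +31 → Jun 1, 2201 (19 left).
+19 → Jun 20, 2201.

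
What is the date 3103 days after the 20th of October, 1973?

+365 (one year) → Oct 20, 1974 (2738 left).
+365 (one year) → Oct 20, 1975 (2373 left).
+366 (one year; includes Feb 29, 1976) → Oct 20, 1976 (2007 left).
+365 (one year) → Oct 20, 1977 (1642 left).
+365 (one year) → Oct 20, 1978 (1277 left).
+365 (one year) → Oct 20, 1979 (912 left).
+366 (one year; includes Feb 29, 1980) → Oct 20, 1980 (546 left).
+365 (one year) → Oct 20, 1981 (181 left).
Oct has 31 days: +12 → Nov 1, 1981 (169 left).
Nov has 30 days: +30 → Dec 1, 1981 (139 left).
Dec has 31 days: +31 → Jan 1, 1982 (108 left).
Jan has 31 days: +31 → Feb 1, 1982 (77 left).
Feb has 28 days: +28 → Mar 1, 1982 (49 left).
Mar has 31 days: +31 → Apr 1, 1982 (18 left).
+18 → Apr 19, 1982.

April 19, 1982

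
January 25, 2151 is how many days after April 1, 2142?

Apr 1, 2142 → Apr 1, 2143: 365 days.
Apr 1, 2143 → Apr 1, 2144: 366 days (Feb 29, 2144 is in that span).
Apr 1, 2144 → Apr 1, 2145: 365 days.
Apr 1, 2145 → Apr 1, 2146: 365 days.
Apr 1, 2146 → Apr 1, 2147: 365 days.
Apr 1, 2147 → Apr 1, 2148: 366 days (Feb 29, 2148 is in that span).
Apr 1, 2148 → Apr 1, 2149: 365 days.
Apr 1, 2149 → Apr 1, 2150: 365 days.
Apr 1, 2150 → May 1, 2150: 30 days (April has 30).
May 1, 2150 → Jun 1, 2150: 31 days (May has 31).
Jun 1, 2150 → Jul 1, 2150: 30 days (June has 30).
Jul 1, 2150 → Aug 1, 2150: 31 days (July has 31).
Aug 1, 2150 → Sep 1, 2150: 31 days (August has 31).
Sep 1, 2150 → Oct 1, 2150: 30 days (September has 30).
Oct 1, 2150 → Nov 1, 2150: 31 days (October has 31).
Nov 1, 2150 → Dec 1, 2150: 30 days (November has 30).
Dec 1, 2150 → Jan 1, 2151: 31 days (December has 31).
Jan 1, 2151 → Jan 25, 2151: 24 days.
Total: 3221 days.

3221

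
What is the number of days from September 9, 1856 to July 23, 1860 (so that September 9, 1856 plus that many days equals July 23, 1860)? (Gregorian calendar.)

Sep 9, 1856 → Sep 9, 1857: 365 days.
Sep 9, 1857 → Sep 9, 1858: 365 days.
Sep 9, 1858 → Sep 9, 1859: 365 days.
Sep 9, 1859 → Oct 9, 1859: 30 days (September has 30).
Oct 9, 1859 → Nov 9, 1859: 31 days (October has 31).
Nov 9, 1859 → Dec 9, 1859: 30 days (November has 30).
Dec 9, 1859 → Jan 9, 1860: 31 days (December has 31).
Jan 9, 1860 → Feb 9, 1860: 31 days (January has 31).
Feb 9, 1860 → Mar 9, 1860: 29 days (February has 29).
Mar 9, 1860 → Apr 9, 1860: 31 days (March has 31).
Apr 9, 1860 → May 9, 1860: 30 days (April has 30).
May 9, 1860 → Jun 9, 1860: 31 days (May has 31).
Jun 9, 1860 → Jul 9, 1860: 30 days (June has 30).
Jul 9, 1860 → Jul 23, 1860: 14 days.
Total: 1413 days.

1413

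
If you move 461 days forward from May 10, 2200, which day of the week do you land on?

First find the weekday of May 10, 2200. Doomsday rule: the anchor day for the 2200s is Friday. For year 00: 0÷12 = 0 r 0, and 0÷4 = 0, so 0+0+0 = 0.
Friday + 0 ≡ Friday — that's 2200's doomsday.
In May the doomsday date is May 9.
May 10 is 1 day after May 9; 1 mod 7 = 1, so Friday + 1 = Saturday.
461 mod 7 = 6, so 461 days after a Saturday is Saturday + 6 = Friday.

Friday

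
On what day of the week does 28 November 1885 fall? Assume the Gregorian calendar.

Doomsday rule: the anchor day for the 1800s is Friday. For year 85: 85÷12 = 7 r 1, and 1÷4 = 0, so 7+1+0 = 8.
Friday + 8 ≡ Saturday — that's 1885's doomsday.
In November the doomsday date is Nov 7.
Nov 28 is 21 days after Nov 7; 21 mod 7 = 0, so Saturday + 0 = Saturday.

Saturday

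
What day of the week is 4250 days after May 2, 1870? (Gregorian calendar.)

May 2, 1870 is a Monday.
4250 mod 7 = 1, so 4250 days after a Monday is Monday + 1 = Tuesday.

Tuesday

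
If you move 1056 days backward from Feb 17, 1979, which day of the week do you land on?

Sunday

Feb 17, 1979 is a Saturday.
1056 mod 7 = 6, so 1056 days before a Saturday is Saturday − 6 = Sunday.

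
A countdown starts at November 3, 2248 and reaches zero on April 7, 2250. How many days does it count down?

Nov 3, 2248 → Nov 3, 2249: 365 days.
Nov 3, 2249 → Dec 3, 2249: 30 days (November has 30).
Dec 3, 2249 → Jan 3, 2250: 31 days (December has 31).
Jan 3, 2250 → Feb 3, 2250: 31 days (January has 31).
Feb 3, 2250 → Mar 3, 2250: 28 days (February has 28).
Mar 3, 2250 → Apr 3, 2250: 31 days (March has 31).
Apr 3, 2250 → Apr 7, 2250: 4 days.
Total: 520 days.

520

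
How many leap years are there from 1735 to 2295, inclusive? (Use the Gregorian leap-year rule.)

136

Multiples of 4 in [1735,2295]: 140.
Of those, multiples of 100: 5 (not leap unless ÷400).
Multiples of 400: 1.
Leap years = 140 − 5 + 1 = 136.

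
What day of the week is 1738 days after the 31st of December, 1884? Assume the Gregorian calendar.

Dec 31, 1884 is a Wednesday.
1738 mod 7 = 2, so 1738 days after a Wednesday is Wednesday + 2 = Friday.

Friday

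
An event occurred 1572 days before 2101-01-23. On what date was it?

October 3, 2096

−365 (one year) → Jan 23, 2100 (1207 left).
−365 (one year) → Jan 23, 2099 (842 left).
−365 (one year) → Jan 23, 2098 (477 left).
−365 (one year) → Jan 23, 2097 (112 left).
−23 → Dec 31, 2096 (end of Dec, 31 days; 89 left).
−31 → Nov 30, 2096 (end of Nov, 30 days; 58 left).
−30 → Oct 31, 2096 (end of Oct, 31 days; 28 left).
−28 → Oct 3, 2096.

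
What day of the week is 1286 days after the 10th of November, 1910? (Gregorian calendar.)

First find the weekday of Nov 10, 1910. Doomsday rule: the anchor day for the 1900s is Wednesday. For year 10: 10÷12 = 0 r 10, and 10÷4 = 2, so 0+10+2 = 12.
Wednesday + 12 ≡ Monday — that's 1910's doomsday.
In November the doomsday date is Nov 7.
Nov 10 is 3 days after Nov 7; 3 mod 7 = 3, so Monday + 3 = Thursday.
1286 mod 7 = 5, so 1286 days after a Thursday is Thursday + 5 = Tuesday.

Tuesday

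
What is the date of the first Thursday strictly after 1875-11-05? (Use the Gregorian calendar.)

Nov 5, 1875 is a Friday.
From Friday to the next Thursday is 6 days.
Nov 5, 1875 + 6 = Nov 11, 1875.

November 11, 1875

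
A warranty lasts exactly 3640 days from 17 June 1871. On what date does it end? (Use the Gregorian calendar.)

June 4, 1881

+366 (one year; includes Feb 29, 1872) → Jun 17, 1872 (3274 left).
+365 (one year) → Jun 17, 1873 (2909 left).
+365 (one year) → Jun 17, 1874 (2544 left).
+365 (one year) → Jun 17, 1875 (2179 left).
+366 (one year; includes Feb 29, 1876) → Jun 17, 1876 (1813 left).
+365 (one year) → Jun 17, 1877 (1448 left).
+365 (one year) → Jun 17, 1878 (1083 left).
+365 (one year) → Jun 17, 1879 (718 left).
+366 (one year; includes Feb 29, 1880) → Jun 17, 1880 (352 left).
Jun has 30 days: +14 → Jul 1, 1880 (338 left).
Jul has 31 days: +31 → Aug 1, 1880 (307 left).
Aug has 31 days: +31 → Sep 1, 1880 (276 left).
Sep has 30 days: +30 → Oct 1, 1880 (246 left).
Oct has 31 days: +31 → Nov 1, 1880 (215 left).
Nov has 30 days: +30 → Dec 1, 1880 (185 left).
Dec has 31 days: +31 → Jan 1, 1881 (154 left).
Jan has 31 days: +31 → Feb 1, 1881 (123 left).
Feb has 28 days: +28 → Mar 1, 1881 (95 left).
Mar has 31 days: +31 → Apr 1, 1881 (64 left).
Apr has 30 days: +30 → May 1, 1881 (34 left).
May has 31 days: +31 → Jun 1, 1881 (3 left).
+3 → Jun 4, 1881.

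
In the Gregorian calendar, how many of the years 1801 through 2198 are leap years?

97

Multiples of 4 in [1801,2198]: 99.
Of those, multiples of 100: 3 (not leap unless ÷400).
Multiples of 400: 1.
Leap years = 99 − 3 + 1 = 97.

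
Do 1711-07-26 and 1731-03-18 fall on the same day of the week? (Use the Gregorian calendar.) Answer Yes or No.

From Jul 26, 1711 to Mar 18, 1731 is 7175 days.
7175 mod 7 = 0, so they are the same weekday.
(Jul 26, 1711 is a Sunday; Mar 18, 1731 is a Sunday.)

Yes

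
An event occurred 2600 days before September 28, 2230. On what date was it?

−365 (one year) → Sep 28, 2229 (2235 left).
−365 (one year) → Sep 28, 2228 (1870 left).
−366 (one year; includes Feb 29, 2228) → Sep 28, 2227 (1504 left).
−365 (one year) → Sep 28, 2226 (1139 left).
−365 (one year) → Sep 28, 2225 (774 left).
−365 (one year) → Sep 28, 2224 (409 left).
−366 (one year; includes Feb 29, 2224) → Sep 28, 2223 (43 left).
−28 → Aug 31, 2223 (end of Aug, 31 days; 15 left).
−15 → Aug 16, 2223.

August 16, 2223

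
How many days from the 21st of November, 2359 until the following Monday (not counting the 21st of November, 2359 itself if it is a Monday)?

Nov 21, 2359 is a Saturday.
From Saturday to the next Monday is 2 days.

2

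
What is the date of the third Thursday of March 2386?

March 20, 2386

March 1, 2386 is a Saturday.
The first Thursday is therefore March 6 (5 days later).
The third Thursday is 6 + 2×7 = March 20.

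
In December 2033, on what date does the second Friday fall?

December 1, 2033 is a Thursday.
The first Friday is therefore December 2 (1 days later).
The second Friday is 2 + 1×7 = December 9.

December 9, 2033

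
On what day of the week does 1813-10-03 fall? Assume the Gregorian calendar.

Doomsday rule: the anchor day for the 1800s is Friday. For year 13: 13÷12 = 1 r 1, and 1÷4 = 0, so 1+1+0 = 2.
Friday + 2 ≡ Sunday — that's 1813's doomsday.
In October the doomsday date is Oct 10.
Oct 3 is 7 days before Oct 10; 7 mod 7 = 0, so Sunday − 0 = Sunday.

Sunday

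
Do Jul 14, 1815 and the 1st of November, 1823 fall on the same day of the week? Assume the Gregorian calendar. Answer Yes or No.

From Jul 14, 1815 to Nov 1, 1823 is 3032 days.
3032 mod 7 = 1, so they are different weekdays.
(Jul 14, 1815 is a Friday; Nov 1, 1823 is a Saturday.)

No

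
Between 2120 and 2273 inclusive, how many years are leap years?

38

Multiples of 4 in [2120,2273]: 39.
Of those, multiples of 100: 1 (not leap unless ÷400).
Multiples of 400: 0.
Leap years = 39 − 1 + 0 = 38.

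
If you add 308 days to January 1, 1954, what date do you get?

November 5, 1954

Jan has 31 days: +31 → Feb 1, 1954 (277 left).
Feb has 28 days: +28 → Mar 1, 1954 (249 left).
Mar has 31 days: +31 → Apr 1, 1954 (218 left).
Apr has 30 days: +30 → May 1, 1954 (188 left).
May has 31 days: +31 → Jun 1, 1954 (157 left).
Jun has 30 days: +30 → Jul 1, 1954 (127 left).
Jul has 31 days: +31 → Aug 1, 1954 (96 left).
Aug has 31 days: +31 → Sep 1, 1954 (65 left).
Sep has 30 days: +30 → Oct 1, 1954 (35 left).
Oct has 31 days: +31 → Nov 1, 1954 (4 left).
+4 → Nov 5, 1954.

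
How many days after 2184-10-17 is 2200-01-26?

5579

Oct 17, 2184 → Oct 17, 2185: 365 days.
Oct 17, 2185 → Oct 17, 2186: 365 days.
Oct 17, 2186 → Oct 17, 2187: 365 days.
Oct 17, 2187 → Oct 17, 2188: 366 days (Feb 29, 2188 is in that span).
Oct 17, 2188 → Oct 17, 2189: 365 days.
Oct 17, 2189 → Oct 17, 2190: 365 days.
Oct 17, 2190 → Oct 17, 2191: 365 days.
Oct 17, 2191 → Oct 17, 2192: 366 days (Feb 29, 2192 is in that span).
Oct 17, 2192 → Oct 17, 2193: 365 days.
Oct 17, 2193 → Oct 17, 2194: 365 days.
Oct 17, 2194 → Oct 17, 2195: 365 days.
Oct 17, 2195 → Oct 17, 2196: 366 days (Feb 29, 2196 is in that span).
Oct 17, 2196 → Oct 17, 2197: 365 days.
Oct 17, 2197 → Oct 17, 2198: 365 days.
Oct 17, 2198 → Oct 17, 2199: 365 days.
Oct 17, 2199 → Nov 17, 2199: 31 days (October has 31).
Nov 17, 2199 → Dec 17, 2199: 30 days (November has 30).
Dec 17, 2199 → Jan 17, 2200: 31 days (December has 31).
Jan 17, 2200 → Jan 26, 2200: 9 days.
Total: 5579 days.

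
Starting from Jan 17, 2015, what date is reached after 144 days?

June 10, 2015

Jan has 31 days: +15 → Feb 1, 2015 (129 left).
Feb has 28 days: +28 → Mar 1, 2015 (101 left).
Mar has 31 days: +31 → Apr 1, 2015 (70 left).
Apr has 30 days: +30 → May 1, 2015 (40 left).
May has 31 days: +31 → Jun 1, 2015 (9 left).
+9 → Jun 10, 2015.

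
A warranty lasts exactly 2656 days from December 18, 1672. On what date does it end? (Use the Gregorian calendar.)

+365 (one year) → Dec 18, 1673 (2291 left).
+365 (one year) → Dec 18, 1674 (1926 left).
+365 (one year) → Dec 18, 1675 (1561 left).
+366 (one year; includes Feb 29, 1676) → Dec 18, 1676 (1195 left).
+365 (one year) → Dec 18, 1677 (830 left).
+365 (one year) → Dec 18, 1678 (465 left).
+365 (one year) → Dec 18, 1679 (100 left).
Dec has 31 days: +14 → Jan 1, 1680 (86 left).
Jan has 31 days: +31 → Feb 1, 1680 (55 left).
Feb has 29 days: +29 → Mar 1, 1680 (26 left).
+26 → Mar 27, 1680.

March 27, 1680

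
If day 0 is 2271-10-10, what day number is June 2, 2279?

Oct 10, 2271 → Oct 10, 2272: 366 days (Feb 29, 2272 is in that span).
Oct 10, 2272 → Oct 10, 2273: 365 days.
Oct 10, 2273 → Oct 10, 2274: 365 days.
Oct 10, 2274 → Oct 10, 2275: 365 days.
Oct 10, 2275 → Oct 10, 2276: 366 days (Feb 29, 2276 is in that span).
Oct 10, 2276 → Oct 10, 2277: 365 days.
Oct 10, 2277 → Oct 10, 2278: 365 days.
Oct 10, 2278 → Nov 10, 2278: 31 days (October has 31).
Nov 10, 2278 → Dec 10, 2278: 30 days (November has 30).
Dec 10, 2278 → Jan 10, 2279: 31 days (December has 31).
Jan 10, 2279 → Feb 10, 2279: 31 days (January has 31).
Feb 10, 2279 → Mar 10, 2279: 28 days (February has 28).
Mar 10, 2279 → Apr 10, 2279: 31 days (March has 31).
Apr 10, 2279 → May 10, 2279: 30 days (April has 30).
May 10, 2279 → Jun 2, 2279: 23 days.
Total: 2792 days.

2792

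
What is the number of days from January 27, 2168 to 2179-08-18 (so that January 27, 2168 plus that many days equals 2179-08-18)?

Jan 27, 2168 → Jan 27, 2169: 366 days (Feb 29, 2168 is in that span).
Jan 27, 2169 → Jan 27, 2170: 365 days.
Jan 27, 2170 → Jan 27, 2171: 365 days.
Jan 27, 2171 → Jan 27, 2172: 365 days.
Jan 27, 2172 → Jan 27, 2173: 366 days (Feb 29, 2172 is in that span).
Jan 27, 2173 → Jan 27, 2174: 365 days.
Jan 27, 2174 → Jan 27, 2175: 365 days.
Jan 27, 2175 → Jan 27, 2176: 365 days.
Jan 27, 2176 → Jan 27, 2177: 366 days (Feb 29, 2176 is in that span).
Jan 27, 2177 → Jan 27, 2178: 365 days.
Jan 27, 2178 → Jan 27, 2179: 365 days.
Jan 27, 2179 → Feb 27, 2179: 31 days (January has 31).
Feb 27, 2179 → Mar 27, 2179: 28 days (February has 28).
Mar 27, 2179 → Apr 27, 2179: 31 days (March has 31).
Apr 27, 2179 → May 27, 2179: 30 days (April has 30).
May 27, 2179 → Jun 27, 2179: 31 days (May has 31).
Jun 27, 2179 → Jul 27, 2179: 30 days (June has 30).
Jul 27, 2179 → Aug 18, 2179: 22 days.
Total: 4221 days.

4221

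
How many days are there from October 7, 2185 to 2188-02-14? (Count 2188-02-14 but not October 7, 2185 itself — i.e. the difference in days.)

Oct 7, 2185 → Oct 7, 2186: 365 days.
Oct 7, 2186 → Oct 7, 2187: 365 days.
Oct 7, 2187 → Nov 7, 2187: 31 days (October has 31).
Nov 7, 2187 → Dec 7, 2187: 30 days (November has 30).
Dec 7, 2187 → Jan 7, 2188: 31 days (December has 31).
Jan 7, 2188 → Feb 7, 2188: 31 days (January has 31).
Feb 7, 2188 → Feb 14, 2188: 7 days.
Total: 860 days.

860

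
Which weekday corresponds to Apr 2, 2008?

Wednesday

Doomsday rule: the anchor day for the 2000s is Tuesday. For year 08: 8÷12 = 0 r 8, and 8÷4 = 2, so 0+8+2 = 10.
Tuesday + 10 ≡ Friday — that's 2008's doomsday.
In April the doomsday date is Apr 4.
Apr 2 is 2 days before Apr 4; 2 mod 7 = 2, so Friday − 2 = Wednesday.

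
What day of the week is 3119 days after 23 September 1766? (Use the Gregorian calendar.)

First find the weekday of Sep 23, 1766. Doomsday rule: the anchor day for the 1700s is Sunday. For year 66: 66÷12 = 5 r 6, and 6÷4 = 1, so 5+6+1 = 12.
Sunday + 12 ≡ Friday — that's 1766's doomsday.
In September the doomsday date is Sep 5.
Sep 23 is 18 days after Sep 5; 18 mod 7 = 4, so Friday + 4 = Tuesday.
3119 mod 7 = 4, so 3119 days after a Tuesday is Tuesday + 4 = Saturday.

Saturday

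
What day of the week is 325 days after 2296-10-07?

Saturday

First find the weekday of Oct 7, 2296. Doomsday rule: the anchor day for the 2200s is Friday. For year 96: 96÷12 = 8 r 0, and 0÷4 = 0, so 8+0+0 = 8.
Friday + 8 ≡ Saturday — that's 2296's doomsday.
In October the doomsday date is Oct 10.
Oct 7 is 3 days before Oct 10; 3 mod 7 = 3, so Saturday − 3 = Wednesday.
325 mod 7 = 3, so 325 days after a Wednesday is Wednesday + 3 = Saturday.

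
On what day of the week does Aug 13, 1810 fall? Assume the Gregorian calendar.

Monday

Doomsday rule: the anchor day for the 1800s is Friday. For year 10: 10÷12 = 0 r 10, and 10÷4 = 2, so 0+10+2 = 12.
Friday + 12 ≡ Wednesday — that's 1810's doomsday.
In August the doomsday date is Aug 8.
Aug 13 is 5 days after Aug 8; 5 mod 7 = 5, so Wednesday + 5 = Monday.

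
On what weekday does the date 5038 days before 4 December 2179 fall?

Dec 4, 2179 is a Saturday.
5038 mod 7 = 5, so 5038 days before a Saturday is Saturday − 5 = Monday.

Monday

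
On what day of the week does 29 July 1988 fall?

Friday

January 1, 1988 is a Friday.
Jan 1, 1988 → Feb 1, 1988: 31 days (January has 31).
Feb 1, 1988 → Mar 1, 1988: 29 days (February has 29).
Mar 1, 1988 → Apr 1, 1988: 31 days (March has 31).
Apr 1, 1988 → May 1, 1988: 30 days (April has 30).
May 1, 1988 → Jun 1, 1988: 31 days (May has 31).
Jun 1, 1988 → Jul 1, 1988: 30 days (June has 30).
Jul 1, 1988 → Jul 29, 1988: 28 days.
Total: 210 days.
210 mod 7 = 0, so Friday + 0 = Friday.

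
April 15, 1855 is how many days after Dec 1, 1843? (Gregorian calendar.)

4153

Dec 1, 1843 → Dec 1, 1844: 366 days (Feb 29, 1844 is in that span).
Dec 1, 1844 → Dec 1, 1845: 365 days.
Dec 1, 1845 → Dec 1, 1846: 365 days.
Dec 1, 1846 → Dec 1, 1847: 365 days.
Dec 1, 1847 → Dec 1, 1848: 366 days (Feb 29, 1848 is in that span).
Dec 1, 1848 → Dec 1, 1849: 365 days.
Dec 1, 1849 → Dec 1, 1850: 365 days.
Dec 1, 1850 → Dec 1, 1851: 365 days.
Dec 1, 1851 → Dec 1, 1852: 366 days (Feb 29, 1852 is in that span).
Dec 1, 1852 → Dec 1, 1853: 365 days.
Dec 1, 1853 → Dec 1, 1854: 365 days.
Dec 1, 1854 → Jan 1, 1855: 31 days (December has 31).
Jan 1, 1855 → Feb 1, 1855: 31 days (January has 31).
Feb 1, 1855 → Mar 1, 1855: 28 days (February has 28).
Mar 1, 1855 → Apr 1, 1855: 31 days (March has 31).
Apr 1, 1855 → Apr 15, 1855: 14 days.
Total: 4153 days.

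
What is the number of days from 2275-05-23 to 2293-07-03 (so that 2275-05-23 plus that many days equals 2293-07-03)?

6616

May 23, 2275 → May 23, 2276: 366 days (Feb 29, 2276 is in that span).
May 23, 2276 → May 23, 2277: 365 days.
May 23, 2277 → May 23, 2278: 365 days.
May 23, 2278 → May 23, 2279: 365 days.
May 23, 2279 → May 23, 2280: 366 days (Feb 29, 2280 is in that span).
May 23, 2280 → May 23, 2281: 365 days.
May 23, 2281 → May 23, 2282: 365 days.
May 23, 2282 → May 23, 2283: 365 days.
May 23, 2283 → May 23, 2284: 366 days (Feb 29, 2284 is in that span).
May 23, 2284 → May 23, 2285: 365 days.
May 23, 2285 → May 23, 2286: 365 days.
May 23, 2286 → May 23, 2287: 365 days.
May 23, 2287 → May 23, 2288: 366 days (Feb 29, 2288 is in that span).
May 23, 2288 → May 23, 2289: 365 days.
May 23, 2289 → May 23, 2290: 365 days.
May 23, 2290 → May 23, 2291: 365 days.
May 23, 2291 → May 23, 2292: 366 days (Feb 29, 2292 is in that span).
May 23, 2292 → May 23, 2293: 365 days.
May 23, 2293 → Jun 23, 2293: 31 days (May has 31).
Jun 23, 2293 → Jul 3, 2293: 10 days.
Total: 6616 days.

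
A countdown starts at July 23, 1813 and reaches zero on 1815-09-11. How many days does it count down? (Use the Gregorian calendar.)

Jul 23, 1813 → Jul 23, 1814: 365 days.
Jul 23, 1814 → Jul 23, 1815: 365 days.
Jul 23, 1815 → Aug 23, 1815: 31 days (July has 31).
Aug 23, 1815 → Sep 11, 1815: 19 days.
Total: 780 days.

780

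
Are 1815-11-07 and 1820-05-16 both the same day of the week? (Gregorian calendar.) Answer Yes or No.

From Nov 7, 1815 to May 16, 1820 is 1652 days.
1652 mod 7 = 0, so they are the same weekday.
(Nov 7, 1815 is a Tuesday; May 16, 1820 is a Tuesday.)

Yes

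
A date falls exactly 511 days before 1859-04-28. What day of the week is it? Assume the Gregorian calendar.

First find the weekday of Apr 28, 1859. Doomsday rule: the anchor day for the 1800s is Friday. For year 59: 59÷12 = 4 r 11, and 11÷4 = 2, so 4+11+2 = 17.
Friday + 17 ≡ Monday — that's 1859's doomsday.
In April the doomsday date is Apr 4.
Apr 28 is 24 days after Apr 4; 24 mod 7 = 3, so Monday + 3 = Thursday.
511 mod 7 = 0, so 511 days before a Thursday is Thursday − 0 = Thursday.

Thursday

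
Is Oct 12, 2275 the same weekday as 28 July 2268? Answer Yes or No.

From Jul 28, 2268 to Oct 12, 2275 is 2632 days.
2632 mod 7 = 0, so they are the same weekday.
(Jul 28, 2268 is a Tuesday; Oct 12, 2275 is a Tuesday.)

Yes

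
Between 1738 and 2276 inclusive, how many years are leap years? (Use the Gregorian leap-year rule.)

131

Multiples of 4 in [1738,2276]: 135.
Of those, multiples of 100: 5 (not leap unless ÷400).
Multiples of 400: 1.
Leap years = 135 − 5 + 1 = 131.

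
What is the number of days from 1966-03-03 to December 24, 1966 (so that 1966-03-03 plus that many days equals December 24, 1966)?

296

Mar 3, 1966 → Apr 3, 1966: 31 days (March has 31).
Apr 3, 1966 → May 3, 1966: 30 days (April has 30).
May 3, 1966 → Jun 3, 1966: 31 days (May has 31).
Jun 3, 1966 → Jul 3, 1966: 30 days (June has 30).
Jul 3, 1966 → Aug 3, 1966: 31 days (July has 31).
Aug 3, 1966 → Sep 3, 1966: 31 days (August has 31).
Sep 3, 1966 → Oct 3, 1966: 30 days (September has 30).
Oct 3, 1966 → Nov 3, 1966: 31 days (October has 31).
Nov 3, 1966 → Dec 3, 1966: 30 days (November has 30).
Dec 3, 1966 → Dec 24, 1966: 21 days.
Total: 296 days.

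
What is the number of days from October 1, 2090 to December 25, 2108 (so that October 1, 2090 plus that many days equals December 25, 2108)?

6659

Oct 1, 2090 → Oct 1, 2091: 365 days.
Oct 1, 2091 → Oct 1, 2092: 366 days (Feb 29, 2092 is in that span).
Oct 1, 2092 → Oct 1, 2093: 365 days.
Oct 1, 2093 → Oct 1, 2094: 365 days.
Oct 1, 2094 → Oct 1, 2095: 365 days.
Oct 1, 2095 → Oct 1, 2096: 366 days (Feb 29, 2096 is in that span).
Oct 1, 2096 → Oct 1, 2097: 365 days.
Oct 1, 2097 → Oct 1, 2098: 365 days.
Oct 1, 2098 → Oct 1, 2099: 365 days.
Oct 1, 2099 → Oct 1, 2100: 365 days.
Oct 1, 2100 → Oct 1, 2101: 365 days.
Oct 1, 2101 → Oct 1, 2102: 365 days.
Oct 1, 2102 → Oct 1, 2103: 365 days.
Oct 1, 2103 → Oct 1, 2104: 366 days (Feb 29, 2104 is in that span).
Oct 1, 2104 → Oct 1, 2105: 365 days.
Oct 1, 2105 → Oct 1, 2106: 365 days.
Oct 1, 2106 → Oct 1, 2107: 365 days.
Oct 1, 2107 → Oct 1, 2108: 366 days (Feb 29, 2108 is in that span).
Oct 1, 2108 → Nov 1, 2108: 31 days (October has 31).
Nov 1, 2108 → Dec 1, 2108: 30 days (November has 30).
Dec 1, 2108 → Dec 25, 2108: 24 days.
Total: 6659 days.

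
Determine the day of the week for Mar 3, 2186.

Friday

Doomsday rule: the anchor day for the 2100s is Sunday. For year 86: 86÷12 = 7 r 2, and 2÷4 = 0, so 7+2+0 = 9.
Sunday + 9 ≡ Tuesday — that's 2186's doomsday.
In March the doomsday date is Mar 14.
Mar 3 is 11 days before Mar 14; 11 mod 7 = 4, so Tuesday − 4 = Friday.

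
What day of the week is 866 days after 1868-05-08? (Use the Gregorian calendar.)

May 8, 1868 is a Friday.
866 mod 7 = 5, so 866 days after a Friday is Friday + 5 = Wednesday.

Wednesday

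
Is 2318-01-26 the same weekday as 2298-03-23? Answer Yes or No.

No

From Mar 23, 2298 to Jan 26, 2318 is 7248 days.
7248 mod 7 = 3, so they are different weekdays.
(Mar 23, 2298 is a Wednesday; Jan 26, 2318 is a Saturday.)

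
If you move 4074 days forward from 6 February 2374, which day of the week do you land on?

Wednesday

First find the weekday of Feb 6, 2374. Doomsday rule: the anchor day for the 2300s is Wednesday. For year 74: 74÷12 = 6 r 2, and 2÷4 = 0, so 6+2+0 = 8.
Wednesday + 8 ≡ Thursday — that's 2374's doomsday.
In February the doomsday date is Feb 28 (2374 is not a leap year).
Feb 6 is 22 days before Feb 28; 22 mod 7 = 1, so Thursday − 1 = Wednesday.
4074 mod 7 = 0, so 4074 days after a Wednesday is Wednesday + 0 = Wednesday.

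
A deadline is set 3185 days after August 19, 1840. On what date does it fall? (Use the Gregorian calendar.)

+365 (one year) → Aug 19, 1841 (2820 left).
+365 (one year) → Aug 19, 1842 (2455 left).
+365 (one year) → Aug 19, 1843 (2090 left).
+366 (one year; includes Feb 29, 1844) → Aug 19, 1844 (1724 left).
+365 (one year) → Aug 19, 1845 (1359 left).
+365 (one year) → Aug 19, 1846 (994 left).
+365 (one year) → Aug 19, 1847 (629 left).
+366 (one year; includes Feb 29, 1848) → Aug 19, 1848 (263 left).
Aug has 31 days: +13 → Sep 1, 1848 (250 left).
Sep has 30 days: +30 → Oct 1, 1848 (220 left).
Oct has 31 days: +31 → Nov 1, 1848 (189 left).
Nov has 30 days: +30 → Dec 1, 1848 (159 left).
Dec has 31 days: +31 → Jan 1, 1849 (128 left).
Jan has 31 days: +31 → Feb 1, 1849 (97 left).
Feb has 28 days: +28 → Mar 1, 1849 (69 left).
Mar has 31 days: +31 → Apr 1, 1849 (38 left).
Apr has 30 days: +30 → May 1, 1849 (8 left).
+8 → May 9, 1849.

May 9, 1849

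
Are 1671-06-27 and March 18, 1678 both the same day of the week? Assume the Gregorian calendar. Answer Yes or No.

No

From Jun 27, 1671 to Mar 18, 1678 is 2456 days.
2456 mod 7 = 6, so they are different weekdays.
(Jun 27, 1671 is a Saturday; Mar 18, 1678 is a Friday.)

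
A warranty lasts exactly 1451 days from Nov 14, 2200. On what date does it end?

+365 (one year) → Nov 14, 2201 (1086 left).
+365 (one year) → Nov 14, 2202 (721 left).
+365 (one year) → Nov 14, 2203 (356 left).
Nov has 30 days: +17 → Dec 1, 2203 (339 left).
Dec has 31 days: +31 → Jan 1, 2204 (308 left).
Jan has 31 days: +31 → Feb 1, 2204 (277 left).
Feb has 29 days: +29 → Mar 1, 2204 (248 left).
Mar has 31 days: +31 → Apr 1, 2204 (217 left).
Apr has 30 days: +30 → May 1, 2204 (187 left).
May has 31 days: +31 → Jun 1, 2204 (156 left).
Jun has 30 days: +30 → Jul 1, 2204 (126 left).
Jul has 31 days: +31 → Aug 1, 2204 (95 left).
Aug has 31 days: +31 → Sep 1, 2204 (64 left).
Sep has 30 days: +30 → Oct 1, 2204 (34 left).
Oct has 31 days: +31 → Nov 1, 2204 (3 left).
+3 → Nov 4, 2204.

November 4, 2204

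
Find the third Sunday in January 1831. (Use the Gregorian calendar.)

January 1, 1831 is a Saturday.
The first Sunday is therefore January 2 (1 days later).
The third Sunday is 2 + 2×7 = January 16.

January 16, 1831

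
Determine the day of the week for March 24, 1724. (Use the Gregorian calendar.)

Doomsday rule: the anchor day for the 1700s is Sunday. For year 24: 24÷12 = 2 r 0, and 0÷4 = 0, so 2+0+0 = 2.
Sunday + 2 ≡ Tuesday — that's 1724's doomsday.
In March the doomsday date is Mar 14.
Mar 24 is 10 days after Mar 14; 10 mod 7 = 3, so Tuesday + 3 = Friday.

Friday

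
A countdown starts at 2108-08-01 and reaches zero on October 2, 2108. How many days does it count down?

Aug 1, 2108 → Sep 1, 2108: 31 days (August has 31).
Sep 1, 2108 → Oct 1, 2108: 30 days (September has 30).
Oct 1, 2108 → Oct 2, 2108: 1 days.
Total: 62 days.

62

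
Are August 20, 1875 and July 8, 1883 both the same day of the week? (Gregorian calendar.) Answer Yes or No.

No

From Aug 20, 1875 to Jul 8, 1883 is 2879 days.
2879 mod 7 = 2, so they are different weekdays.
(Aug 20, 1875 is a Friday; Jul 8, 1883 is a Sunday.)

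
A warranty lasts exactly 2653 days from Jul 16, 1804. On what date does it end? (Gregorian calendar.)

October 21, 1811

+365 (one year) → Jul 16, 1805 (2288 left).
+365 (one year) → Jul 16, 1806 (1923 left).
+365 (one year) → Jul 16, 1807 (1558 left).
+366 (one year; includes Feb 29, 1808) → Jul 16, 1808 (1192 left).
+365 (one year) → Jul 16, 1809 (827 left).
+365 (one year) → Jul 16, 1810 (462 left).
+365 (one year) → Jul 16, 1811 (97 left).
Jul has 31 days: +16 → Aug 1, 1811 (81 left).
Aug has 31 days: +31 → Sep 1, 1811 (50 left).
Sep has 30 days: +30 → Oct 1, 1811 (20 left).
+20 → Oct 21, 1811.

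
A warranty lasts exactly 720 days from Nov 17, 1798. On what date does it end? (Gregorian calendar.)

November 7, 1800

+365 (one year) → Nov 17, 1799 (355 left).
Nov has 30 days: +14 → Dec 1, 1799 (341 left).
Dec has 31 days: +31 → Jan 1, 1800 (310 left).
Jan has 31 days: +31 → Feb 1, 1800 (279 left).
Feb has 28 days: +28 → Mar 1, 1800 (251 left).
Mar has 31 days: +31 → Apr 1, 1800 (220 left).
Apr has 30 days: +30 → May 1, 1800 (190 left).
May has 31 days: +31 → Jun 1, 1800 (159 left).
Jun has 30 days: +30 → Jul 1, 1800 (129 left).
Jul has 31 days: +31 → Aug 1, 1800 (98 left).
Aug has 31 days: +31 → Sep 1, 1800 (67 left).
Sep has 30 days: +30 → Oct 1, 1800 (37 left).
Oct has 31 days: +31 → Nov 1, 1800 (6 left).
+6 → Nov 7, 1800.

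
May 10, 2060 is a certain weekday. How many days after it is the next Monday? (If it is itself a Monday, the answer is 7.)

7

May 10, 2060 is a Monday.
From Monday to the next Monday is 7 days.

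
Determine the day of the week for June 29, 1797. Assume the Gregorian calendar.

Doomsday rule: the anchor day for the 1700s is Sunday. For year 97: 97÷12 = 8 r 1, and 1÷4 = 0, so 8+1+0 = 9.
Sunday + 9 ≡ Tuesday — that's 1797's doomsday.
In June the doomsday date is Jun 6.
Jun 29 is 23 days after Jun 6; 23 mod 7 = 2, so Tuesday + 2 = Thursday.

Thursday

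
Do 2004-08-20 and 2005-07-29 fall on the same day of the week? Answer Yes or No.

Yes

From Aug 20, 2004 to Jul 29, 2005 is 343 days.
343 mod 7 = 0, so they are the same weekday.
(Aug 20, 2004 is a Friday; Jul 29, 2005 is a Friday.)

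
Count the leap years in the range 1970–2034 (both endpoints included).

Multiples of 4 in [1970,2034]: 16.
Of those, multiples of 100: 1 (not leap unless ÷400).
Multiples of 400: 1.
Leap years = 16 − 1 + 1 = 16.

16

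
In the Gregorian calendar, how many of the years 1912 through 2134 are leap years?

55

Multiples of 4 in [1912,2134]: 56.
Of those, multiples of 100: 2 (not leap unless ÷400).
Multiples of 400: 1.
Leap years = 56 − 2 + 1 = 55.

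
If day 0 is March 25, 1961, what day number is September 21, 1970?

Mar 25, 1961 → Mar 25, 1962: 365 days.
Mar 25, 1962 → Mar 25, 1963: 365 days.
Mar 25, 1963 → Mar 25, 1964: 366 days (Feb 29, 1964 is in that span).
Mar 25, 1964 → Mar 25, 1965: 365 days.
Mar 25, 1965 → Mar 25, 1966: 365 days.
Mar 25, 1966 → Mar 25, 1967: 365 days.
Mar 25, 1967 → Mar 25, 1968: 366 days (Feb 29, 1968 is in that span).
Mar 25, 1968 → Mar 25, 1969: 365 days.
Mar 25, 1969 → Mar 25, 1970: 365 days.
Mar 25, 1970 → Apr 25, 1970: 31 days (March has 31).
Apr 25, 1970 → May 25, 1970: 30 days (April has 30).
May 25, 1970 → Jun 25, 1970: 31 days (May has 31).
Jun 25, 1970 → Jul 25, 1970: 30 days (June has 30).
Jul 25, 1970 → Aug 25, 1970: 31 days (July has 31).
Aug 25, 1970 → Sep 21, 1970: 27 days.
Total: 3467 days.

3467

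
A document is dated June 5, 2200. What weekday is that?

Doomsday rule: the anchor day for the 2200s is Friday. For year 00: 0÷12 = 0 r 0, and 0÷4 = 0, so 0+0+0 = 0.
Friday + 0 ≡ Friday — that's 2200's doomsday.
In June the doomsday date is Jun 6.
Jun 5 is 1 day before Jun 6; 1 mod 7 = 1, so Friday − 1 = Thursday.

Thursday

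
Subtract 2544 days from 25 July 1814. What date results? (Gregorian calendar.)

August 7, 1807

−365 (one year) → Jul 25, 1813 (2179 left).
−365 (one year) → Jul 25, 1812 (1814 left).
−366 (one year; includes Feb 29, 1812) → Jul 25, 1811 (1448 left).
−365 (one year) → Jul 25, 1810 (1083 left).
−365 (one year) → Jul 25, 1809 (718 left).
−365 (one year) → Jul 25, 1808 (353 left).
−25 → Jun 30, 1808 (end of Jun, 30 days; 328 left).
−30 → May 31, 1808 (end of May, 31 days; 298 left).
−31 → Apr 30, 1808 (end of Apr, 30 days; 267 left).
−30 → Mar 31, 1808 (end of Mar, 31 days; 237 left).
−31 → Feb 29, 1808 (end of Feb, 29 days; 206 left).
−29 → Jan 31, 1808 (end of Jan, 31 days; 177 left).
−31 → Dec 31, 1807 (end of Dec, 31 days; 146 left).
−31 → Nov 30, 1807 (end of Nov, 30 days; 115 left).
−30 → Oct 31, 1807 (end of Oct, 31 days; 85 left).
−31 → Sep 30, 1807 (end of Sep, 30 days; 54 left).
−30 → Aug 31, 1807 (end of Aug, 31 days; 24 left).
−24 → Aug 7, 1807.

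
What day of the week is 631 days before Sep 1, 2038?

First find the weekday of Sep 1, 2038. Doomsday rule: the anchor day for the 2000s is Tuesday. For year 38: 38÷12 = 3 r 2, and 2÷4 = 0, so 3+2+0 = 5.
Tuesday + 5 ≡ Sunday — that's 2038's doomsday.
In September the doomsday date is Sep 5.
Sep 1 is 4 days before Sep 5; 4 mod 7 = 4, so Sunday − 4 = Wednesday.
631 mod 7 = 1, so 631 days before a Wednesday is Wednesday − 1 = Tuesday.

Tuesday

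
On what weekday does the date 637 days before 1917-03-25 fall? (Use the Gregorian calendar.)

First find the weekday of Mar 25, 1917. Doomsday rule: the anchor day for the 1900s is Wednesday. For year 17: 17÷12 = 1 r 5, and 5÷4 = 1, so 1+5+1 = 7.
Wednesday + 7 ≡ Wednesday — that's 1917's doomsday.
In March the doomsday date is Mar 14.
Mar 25 is 11 days after Mar 14; 11 mod 7 = 4, so Wednesday + 4 = Sunday.
637 mod 7 = 0, so 637 days before a Sunday is Sunday − 0 = Sunday.

Sunday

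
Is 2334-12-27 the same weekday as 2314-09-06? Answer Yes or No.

No

From Sep 6, 2314 to Dec 27, 2334 is 7417 days.
7417 mod 7 = 4, so they are different weekdays.
(Sep 6, 2314 is a Sunday; Dec 27, 2334 is a Thursday.)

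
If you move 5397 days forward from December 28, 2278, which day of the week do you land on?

Dec 28, 2278 is a Saturday.
5397 mod 7 = 0, so 5397 days after a Saturday is Saturday + 0 = Saturday.

Saturday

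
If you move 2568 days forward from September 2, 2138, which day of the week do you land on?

First find the weekday of Sep 2, 2138. Doomsday rule: the anchor day for the 2100s is Sunday. For year 38: 38÷12 = 3 r 2, and 2÷4 = 0, so 3+2+0 = 5.
Sunday + 5 ≡ Friday — that's 2138's doomsday.
In September the doomsday date is Sep 5.
Sep 2 is 3 days before Sep 5; 3 mod 7 = 3, so Friday − 3 = Tuesday.
2568 mod 7 = 6, so 2568 days after a Tuesday is Tuesday + 6 = Monday.

Monday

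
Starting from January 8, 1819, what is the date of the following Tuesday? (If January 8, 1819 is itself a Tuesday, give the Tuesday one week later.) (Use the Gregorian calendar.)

January 12, 1819

Jan 8, 1819 is a Friday.
From Friday to the next Tuesday is 4 days.
Jan 8, 1819 + 4 = Jan 12, 1819.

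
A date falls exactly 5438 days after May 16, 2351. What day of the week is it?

First find the weekday of May 16, 2351. Doomsday rule: the anchor day for the 2300s is Wednesday. For year 51: 51÷12 = 4 r 3, and 3÷4 = 0, so 4+3+0 = 7.
Wednesday + 7 ≡ Wednesday — that's 2351's doomsday.
In May the doomsday date is May 9.
May 16 is 7 days after May 9; 7 mod 7 = 0, so Wednesday + 0 = Wednesday.
5438 mod 7 = 6, so 5438 days after a Wednesday is Wednesday + 6 = Tuesday.

Tuesday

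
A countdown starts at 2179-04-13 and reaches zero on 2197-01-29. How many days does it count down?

Apr 13, 2179 → Apr 13, 2180: 366 days (Feb 29, 2180 is in that span).
Apr 13, 2180 → Apr 13, 2181: 365 days.
Apr 13, 2181 → Apr 13, 2182: 365 days.
Apr 13, 2182 → Apr 13, 2183: 365 days.
Apr 13, 2183 → Apr 13, 2184: 366 days (Feb 29, 2184 is in that span).
Apr 13, 2184 → Apr 13, 2185: 365 days.
Apr 13, 2185 → Apr 13, 2186: 365 days.
Apr 13, 2186 → Apr 13, 2187: 365 days.
Apr 13, 2187 → Apr 13, 2188: 366 days (Feb 29, 2188 is in that span).
Apr 13, 2188 → Apr 13, 2189: 365 days.
Apr 13, 2189 → Apr 13, 2190: 365 days.
Apr 13, 2190 → Apr 13, 2191: 365 days.
Apr 13, 2191 → Apr 13, 2192: 366 days (Feb 29, 2192 is in that span).
Apr 13, 2192 → Apr 13, 2193: 365 days.
Apr 13, 2193 → Apr 13, 2194: 365 days.
Apr 13, 2194 → Apr 13, 2195: 365 days.
Apr 13, 2195 → Apr 13, 2196: 366 days (Feb 29, 2196 is in that span).
Apr 13, 2196 → May 13, 2196: 30 days (April has 30).
May 13, 2196 → Jun 13, 2196: 31 days (May has 31).
Jun 13, 2196 → Jul 13, 2196: 30 days (June has 30).
Jul 13, 2196 → Aug 13, 2196: 31 days (July has 31).
Aug 13, 2196 → Sep 13, 2196: 31 days (August has 31).
Sep 13, 2196 → Oct 13, 2196: 30 days (September has 30).
Oct 13, 2196 → Nov 13, 2196: 31 days (October has 31).
Nov 13, 2196 → Dec 13, 2196: 30 days (November has 30).
Dec 13, 2196 → Jan 13, 2197: 31 days (December has 31).
Jan 13, 2197 → Jan 29, 2197: 16 days.
Total: 6501 days.

6501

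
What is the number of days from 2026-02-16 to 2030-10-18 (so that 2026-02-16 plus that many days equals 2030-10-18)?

1705

Feb 16, 2026 → Feb 16, 2027: 365 days.
Feb 16, 2027 → Feb 16, 2028: 365 days.
Feb 16, 2028 → Feb 16, 2029: 366 days (Feb 29, 2028 is in that span).
Feb 16, 2029 → Feb 16, 2030: 365 days.
Feb 16, 2030 → Mar 16, 2030: 28 days (February has 28).
Mar 16, 2030 → Apr 16, 2030: 31 days (March has 31).
Apr 16, 2030 → May 16, 2030: 30 days (April has 30).
May 16, 2030 → Jun 16, 2030: 31 days (May has 31).
Jun 16, 2030 → Jul 16, 2030: 30 days (June has 30).
Jul 16, 2030 → Aug 16, 2030: 31 days (July has 31).
Aug 16, 2030 → Sep 16, 2030: 31 days (August has 31).
Sep 16, 2030 → Oct 16, 2030: 30 days (September has 30).
Oct 16, 2030 → Oct 18, 2030: 2 days.
Total: 1705 days.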